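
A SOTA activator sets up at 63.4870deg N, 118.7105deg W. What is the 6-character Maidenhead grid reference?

Add 180° to longitude and 90° to latitude: 61.2895, 153.4870.
Field: lon ⌊61.2895/20⌋ = 3 → D; lat ⌊153.4870/10⌋ = 15 → P.
Square: lon ⌊1.2895/2⌋ = 0; lat ⌊3.4870/1⌋ = 3.
Subsquare: lon ⌊1.2895/0.0833333⌋ = 15 → p; lat ⌊0.4870/0.0416667⌋ = 11 → l.

DP03pl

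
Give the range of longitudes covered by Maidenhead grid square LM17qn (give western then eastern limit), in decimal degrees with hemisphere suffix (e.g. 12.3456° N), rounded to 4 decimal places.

43.3333° E, 43.4167° E

Field L=11, M=12: +11·20° lon, +12·10° lat → SW at lon 40°, lat 30°.
Square 1, 7: +1·2° lon, +7·1° lat → SW at lon 42°, lat 37°.
Subsquare q=16, n=13: +16·0.0833333° lon, +13·0.0416667° lat → SW at lon 43.3333°, lat 37.5417°.
Cell spans 0.0833333° lon × 0.0416667° lat.
west 43.3333° E, east 43.4167° E.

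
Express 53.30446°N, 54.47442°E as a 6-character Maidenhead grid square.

Shift to the Maidenhead origin (180°W, 90°S): lon 234.4744, lat 143.3045.
Field: 234.4744/20 → 11 → L, 143.3045/10 → 14 → O; chars LO.
Square: 14.4744/2 → 7, 3.3045/1 → 3; chars 73.
Subsquare: 0.4744/0.0833333 → 5 → f, 0.3045/0.0416667 → 7 → h; chars fh.

LO73fh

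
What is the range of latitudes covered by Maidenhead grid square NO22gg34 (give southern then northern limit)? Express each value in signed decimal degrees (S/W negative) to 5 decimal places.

52.26667, 52.27083

Field N=13, O=14: +13·20° lon, +14·10° lat → SW at lon 80°, lat 50°.
Square 2, 2: +2·2° lon, +2·1° lat → SW at lon 84°, lat 52°.
Subsquare g=6, g=6: +6·0.0833333° lon, +6·0.0416667° lat → SW at lon 84.5°, lat 52.25°.
Extended square 3, 4: +3·0.00833333° lon, +4·0.00416667° lat → SW at lon 84.525°, lat 52.2667°.
Cell spans 0.00833333° lon × 0.00416667° lat.
south 52.26667, north 52.27083.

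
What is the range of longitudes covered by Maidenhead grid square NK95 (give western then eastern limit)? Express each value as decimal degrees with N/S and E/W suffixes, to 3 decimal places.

98.000° E, 100.000° E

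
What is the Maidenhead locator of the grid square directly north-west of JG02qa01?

JG02pa92

Longitude extended square 0; −1 → -1, wraps to 9, carry into subsquare.
Longitude subsquare q = 16; −1 → 15 = p.
Latitude extended square 1; +1 → 2.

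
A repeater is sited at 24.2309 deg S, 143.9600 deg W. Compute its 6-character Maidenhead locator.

BG85as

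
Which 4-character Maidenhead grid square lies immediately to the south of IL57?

Latitude square 7; −1 → 6.
The longitude characters are unchanged.

IL56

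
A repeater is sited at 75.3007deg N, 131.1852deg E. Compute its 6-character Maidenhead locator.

Add 180° to longitude and 90° to latitude: 311.1852, 165.3007.
Field: lon ⌊311.1852/20⌋ = 15 → P; lat ⌊165.3007/10⌋ = 16 → Q.
Square: lon ⌊11.1852/2⌋ = 5; lat ⌊5.3007/1⌋ = 5.
Subsquare: lon ⌊1.1852/0.0833333⌋ = 14 → o; lat ⌊0.3007/0.0416667⌋ = 7 → h.

PQ55oh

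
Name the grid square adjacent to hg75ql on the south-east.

HG75rk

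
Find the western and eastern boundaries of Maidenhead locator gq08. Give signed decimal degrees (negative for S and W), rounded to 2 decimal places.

Field G=6, Q=16: +6·20° lon, +16·10° lat → SW at lon -60°, lat 70°.
Square 0, 8: +0·2° lon, +8·1° lat → SW at lon -60°, lat 78°.
Cell spans 2° lon × 1° lat.
west -60.00, east -58.00.

-60.00, -58.00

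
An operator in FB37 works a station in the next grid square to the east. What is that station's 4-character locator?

FB47

Longitude square 3; +1 → 4.
The latitude characters are unchanged.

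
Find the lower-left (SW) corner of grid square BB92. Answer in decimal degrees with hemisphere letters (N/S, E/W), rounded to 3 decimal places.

78.000° S, 142.000° W

Field B=1, B=1: +1·20° lon, +1·10° lat → SW at lon -160°, lat -80°.
Square 9, 2: +9·2° lon, +2·1° lat → SW at lon -142°, lat -78°.
latitude 78.000° S, longitude 142.000° W.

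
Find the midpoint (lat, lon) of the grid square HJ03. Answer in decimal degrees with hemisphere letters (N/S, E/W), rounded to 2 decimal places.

Field H=7, J=9: +7·20° lon, +9·10° lat → SW at lon -40°, lat 0°.
Square 0, 3: +0·2° lon, +3·1° lat → SW at lon -40°, lat 3°.
Cell spans 2° lon × 1° lat. Centre is SW corner plus half of each.
latitude 3.50° N, longitude 39.00° W.

3.50° N, 39.00° W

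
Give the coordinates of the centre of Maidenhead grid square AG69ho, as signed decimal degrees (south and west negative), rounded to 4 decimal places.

-20.3958, -167.3750

Field A=0, G=6: +0·20° lon, +6·10° lat → SW at lon -180°, lat -30°.
Square 6, 9: +6·2° lon, +9·1° lat → SW at lon -168°, lat -21°.
Subsquare h=7, o=14: +7·0.0833333° lon, +14·0.0416667° lat → SW at lon -167.417°, lat -20.4167°.
Cell spans 0.0833333° lon × 0.0416667° lat. Centre is SW corner plus half of each.
latitude -20.3958, longitude -167.3750.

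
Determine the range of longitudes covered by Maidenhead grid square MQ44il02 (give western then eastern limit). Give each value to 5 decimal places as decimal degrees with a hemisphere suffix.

68.66667° E, 68.67500° E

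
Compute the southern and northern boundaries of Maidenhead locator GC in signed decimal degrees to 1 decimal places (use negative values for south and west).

-70.0, -60.0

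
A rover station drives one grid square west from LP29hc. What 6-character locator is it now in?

Longitude subsquare h = 7; −1 → 6 = g.
The latitude characters are unchanged.

LP29gc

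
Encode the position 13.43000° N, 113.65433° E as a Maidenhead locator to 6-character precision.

OK63tk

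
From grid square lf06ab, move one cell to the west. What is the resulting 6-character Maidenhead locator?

Longitude subsquare a = 0; −1 → -1, wraps to 23 = x, carry into square.
Longitude square 0; −1 → -1, wraps to 9, carry into field.
Longitude field L = 11; −1 → 10 = K.
The latitude characters are unchanged.

KF96xb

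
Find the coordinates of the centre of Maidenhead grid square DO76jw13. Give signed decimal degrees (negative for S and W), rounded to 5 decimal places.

56.93125, -105.23750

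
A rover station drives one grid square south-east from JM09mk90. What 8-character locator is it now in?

Longitude extended square 9; +1 → 10, wraps to 0, carry into subsquare.
Longitude subsquare m = 12; +1 → 13 = n.
Latitude extended square 0; −1 → -1, wraps to 9, carry into subsquare.
Latitude subsquare k = 10; −1 → 9 = j.

JM09nj09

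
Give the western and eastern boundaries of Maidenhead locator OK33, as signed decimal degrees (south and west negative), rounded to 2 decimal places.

Field O=14, K=10: +14·20° lon, +10·10° lat → SW at lon 100°, lat 10°.
Square 3, 3: +3·2° lon, +3·1° lat → SW at lon 106°, lat 13°.
Cell spans 2° lon × 1° lat.
west 106.00, east 108.00.

106.00, 108.00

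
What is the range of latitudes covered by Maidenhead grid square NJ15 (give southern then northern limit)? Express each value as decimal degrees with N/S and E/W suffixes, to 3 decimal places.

5.000° N, 6.000° N

Field N=13, J=9: +13·20° lon, +9·10° lat → SW at lon 80°, lat 0°.
Square 1, 5: +1·2° lon, +5·1° lat → SW at lon 82°, lat 5°.
Cell spans 2° lon × 1° lat.
south 5.000° N, north 6.000° N.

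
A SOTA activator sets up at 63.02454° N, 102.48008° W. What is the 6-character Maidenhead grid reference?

DP83sa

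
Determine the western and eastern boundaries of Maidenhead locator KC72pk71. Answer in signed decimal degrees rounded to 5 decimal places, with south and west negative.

35.30833, 35.31667

Field K=10, C=2: +10·20° lon, +2·10° lat → SW at lon 20°, lat -70°.
Square 7, 2: +7·2° lon, +2·1° lat → SW at lon 34°, lat -68°.
Subsquare p=15, k=10: +15·0.0833333° lon, +10·0.0416667° lat → SW at lon 35.25°, lat -67.5833°.
Extended square 7, 1: +7·0.00833333° lon, +1·0.00416667° lat → SW at lon 35.3083°, lat -67.5792°.
Cell spans 0.00833333° lon × 0.00416667° lat.
west 35.30833, east 35.31667.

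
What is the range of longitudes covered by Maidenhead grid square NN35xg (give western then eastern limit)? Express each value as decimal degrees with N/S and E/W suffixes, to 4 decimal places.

87.9167° E, 88.0000° E

Field N=13, N=13: +13·20° lon, +13·10° lat → SW at lon 80°, lat 40°.
Square 3, 5: +3·2° lon, +5·1° lat → SW at lon 86°, lat 45°.
Subsquare x=23, g=6: +23·0.0833333° lon, +6·0.0416667° lat → SW at lon 87.9167°, lat 45.25°.
Cell spans 0.0833333° lon × 0.0416667° lat.
west 87.9167° E, east 88.0000° E.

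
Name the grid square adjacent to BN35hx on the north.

Latitude subsquare x = 23; +1 → 24, wraps to 0 = a, carry into square.
Latitude square 5; +1 → 6.
The longitude characters are unchanged.

BN36ha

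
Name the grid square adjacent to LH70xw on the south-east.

LH80av

Longitude subsquare x = 23; +1 → 24, wraps to 0 = a, carry into square.
Longitude square 7; +1 → 8.
Latitude subsquare w = 22; −1 → 21 = v.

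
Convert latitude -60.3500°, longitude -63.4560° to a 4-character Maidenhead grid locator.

FC89

Offset from 180°W / 90°S: lon 116.54°, lat 29.65°.
Field: 116.54/20 → 5 → F, 29.65/10 → 2 → C; chars FC.
Square: 16.54/2 → 8, 9.65/1 → 9; chars 89.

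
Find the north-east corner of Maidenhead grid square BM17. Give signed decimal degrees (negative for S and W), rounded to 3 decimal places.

Field B=1, M=12: +1·20° lon, +12·10° lat → SW at lon -160°, lat 30°.
Square 1, 7: +1·2° lon, +7·1° lat → SW at lon -158°, lat 37°.
Cell spans 2° lon × 1° lat. NE corner is SW corner plus one full cell.
latitude 38.000, longitude -156.000.

38.000, -156.000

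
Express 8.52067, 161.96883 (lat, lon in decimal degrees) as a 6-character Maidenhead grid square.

RJ08xm

Shift to the Maidenhead origin (180°W, 90°S): lon 341.9688, lat 98.5207.
Field: lon ⌊341.9688/20⌋ = 17 → R; lat ⌊98.5207/10⌋ = 9 → J.
Square: lon ⌊1.9688/2⌋ = 0; lat ⌊8.5207/1⌋ = 8.
Subsquare: lon ⌊1.9688/0.0833333⌋ = 23 → x; lat ⌊0.5207/0.0416667⌋ = 12 → m.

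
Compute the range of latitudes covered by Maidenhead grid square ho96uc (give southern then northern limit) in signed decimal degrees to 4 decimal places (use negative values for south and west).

56.0833, 56.1250

Field H=7, O=14: +7·20° lon, +14·10° lat → SW at lon -40°, lat 50°.
Square 9, 6: +9·2° lon, +6·1° lat → SW at lon -22°, lat 56°.
Subsquare u=20, c=2: +20·0.0833333° lon, +2·0.0416667° lat → SW at lon -20.3333°, lat 56.0833°.
Cell spans 0.0833333° lon × 0.0416667° lat.
south 56.0833, north 56.1250.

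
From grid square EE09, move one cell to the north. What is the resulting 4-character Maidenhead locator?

Latitude square 9; +1 → 10, wraps to 0, carry into field.
Latitude field E = 4; +1 → 5 = F.
The longitude characters are unchanged.

EF00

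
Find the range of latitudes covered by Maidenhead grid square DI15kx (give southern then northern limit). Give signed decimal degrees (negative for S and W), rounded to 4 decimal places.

-4.0417, -4.0000

Field D=3, I=8: +3·20° lon, +8·10° lat → SW at lon -120°, lat -10°.
Square 1, 5: +1·2° lon, +5·1° lat → SW at lon -118°, lat -5°.
Subsquare k=10, x=23: +10·0.0833333° lon, +23·0.0416667° lat → SW at lon -117.167°, lat -4.04167°.
Cell spans 0.0833333° lon × 0.0416667° lat.
south -4.0417, north -4.0000.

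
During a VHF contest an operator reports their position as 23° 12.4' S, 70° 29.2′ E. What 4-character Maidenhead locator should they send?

Add 180° to longitude and 90° to latitude: 250.49, 66.79.
Field (20°×10°, letters A–R): lon ⌊250.49/20⌋ = 12 → M; lat ⌊66.79/10⌋ = 6 → G.
Square (2°×1°, digits 0–9): lon ⌊10.49/2⌋ = 5; lat ⌊6.79/1⌋ = 6.

MG56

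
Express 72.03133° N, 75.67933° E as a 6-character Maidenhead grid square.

Shift to the Maidenhead origin (180°W, 90°S): lon 255.6793, lat 162.0313.
Field: lon ⌊255.6793/20⌋ = 12 → M; lat ⌊162.0313/10⌋ = 16 → Q.
Square: lon ⌊15.6793/2⌋ = 7; lat ⌊2.0313/1⌋ = 2.
Subsquare: lon ⌊1.6793/0.0833333⌋ = 20 → u; lat ⌊0.0313/0.0416667⌋ = 0 → a.

MQ72ua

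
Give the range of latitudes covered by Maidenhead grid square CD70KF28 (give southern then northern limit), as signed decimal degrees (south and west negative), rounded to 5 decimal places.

Field C=2, D=3: +2·20° lon, +3·10° lat → SW at lon -140°, lat -60°.
Square 7, 0: +7·2° lon, +0·1° lat → SW at lon -126°, lat -60°.
Subsquare k=10, f=5: +10·0.0833333° lon, +5·0.0416667° lat → SW at lon -125.167°, lat -59.7917°.
Extended square 2, 8: +2·0.00833333° lon, +8·0.00416667° lat → SW at lon -125.15°, lat -59.7583°.
Cell spans 0.00833333° lon × 0.00416667° lat.
south -59.75833, north -59.75417.

-59.75833, -59.75417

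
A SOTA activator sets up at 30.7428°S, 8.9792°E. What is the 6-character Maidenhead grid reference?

JF49lg

Shift to the Maidenhead origin (180°W, 90°S): lon 188.9792, lat 59.2572.
Field (20°×10°, letters A–R): lon ⌊188.9792/20⌋ = 9 → J; lat ⌊59.2572/10⌋ = 5 → F.
Square (2°×1°, digits 0–9): lon ⌊8.9792/2⌋ = 4; lat ⌊9.2572/1⌋ = 9.
Subsquare (5′×2.5′, letters a–x): lon ⌊0.9792/0.0833333⌋ = 11 → l; lat ⌊0.2572/0.0416667⌋ = 6 → g.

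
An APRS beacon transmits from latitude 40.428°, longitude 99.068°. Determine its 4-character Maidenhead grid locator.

NN90

Offset from 180°W / 90°S: lon 279.07°, lat 130.43°.
Field: lon ⌊279.07/20⌋ = 13 → N; lat ⌊130.43/10⌋ = 13 → N.
Square: lon ⌊19.07/2⌋ = 9; lat ⌊0.43/1⌋ = 0.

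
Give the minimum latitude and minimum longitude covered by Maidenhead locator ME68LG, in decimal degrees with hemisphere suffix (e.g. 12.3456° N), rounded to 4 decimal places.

41.7500° S, 72.9167° E

Field M=12, E=4: +12·20° lon, +4·10° lat → SW at lon 60°, lat -50°.
Square 6, 8: +6·2° lon, +8·1° lat → SW at lon 72°, lat -42°.
Subsquare l=11, g=6: +11·0.0833333° lon, +6·0.0416667° lat → SW at lon 72.9167°, lat -41.75°.
latitude 41.7500° S, longitude 72.9167° E.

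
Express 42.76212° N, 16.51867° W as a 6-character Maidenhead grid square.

IN12rs

Shift to the Maidenhead origin (180°W, 90°S): lon 163.4813, lat 132.7621.
Field: lon ⌊163.4813/20⌋ = 8 → I; lat ⌊132.7621/10⌋ = 13 → N.
Square: lon ⌊3.4813/2⌋ = 1; lat ⌊2.7621/1⌋ = 2.
Subsquare: lon ⌊1.4813/0.0833333⌋ = 17 → r; lat ⌊0.7621/0.0416667⌋ = 18 → s.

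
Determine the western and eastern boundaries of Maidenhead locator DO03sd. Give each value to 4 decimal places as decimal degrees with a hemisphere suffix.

118.5000° W, 118.4167° W

Field D=3, O=14: +3·20° lon, +14·10° lat → SW at lon -120°, lat 50°.
Square 0, 3: +0·2° lon, +3·1° lat → SW at lon -120°, lat 53°.
Subsquare s=18, d=3: +18·0.0833333° lon, +3·0.0416667° lat → SW at lon -118.5°, lat 53.125°.
Cell spans 0.0833333° lon × 0.0416667° lat.
west 118.5000° W, east 118.4167° W.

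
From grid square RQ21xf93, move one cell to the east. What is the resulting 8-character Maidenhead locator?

Longitude extended square 9; +1 → 10, wraps to 0, carry into subsquare.
Longitude subsquare x = 23; +1 → 24, wraps to 0 = a, carry into square.
Longitude square 2; +1 → 3.
The latitude characters are unchanged.

RQ31af03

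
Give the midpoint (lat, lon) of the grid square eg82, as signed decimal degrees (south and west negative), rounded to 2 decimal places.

-27.50, -83.00

Field E=4, G=6: +4·20° lon, +6·10° lat → SW at lon -100°, lat -30°.
Square 8, 2: +8·2° lon, +2·1° lat → SW at lon -84°, lat -28°.
Cell spans 2° lon × 1° lat. Centre is SW corner plus half of each.
latitude -27.50, longitude -83.00.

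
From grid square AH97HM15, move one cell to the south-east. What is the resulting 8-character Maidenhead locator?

Longitude extended square 1; +1 → 2.
Latitude extended square 5; −1 → 4.

AH97hm24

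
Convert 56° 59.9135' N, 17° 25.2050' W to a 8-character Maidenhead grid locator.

IO16gx99

Offset from 180°W / 90°S: lon 162.57992°, lat 146.99856°.
Field: lon ⌊162.57992/20⌋ = 8 → I; lat ⌊146.99856/10⌋ = 14 → O.
Square: lon ⌊2.57992/2⌋ = 1; lat ⌊6.99856/1⌋ = 6.
Subsquare: lon ⌊0.57992/0.0833333⌋ = 6 → g; lat ⌊0.99856/0.0416667⌋ = 23 → x.
Extended square: lon ⌊0.07992/0.00833333⌋ = 9; lat ⌊0.04023/0.00416667⌋ = 9.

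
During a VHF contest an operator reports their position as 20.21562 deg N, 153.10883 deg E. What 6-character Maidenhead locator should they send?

QL60nf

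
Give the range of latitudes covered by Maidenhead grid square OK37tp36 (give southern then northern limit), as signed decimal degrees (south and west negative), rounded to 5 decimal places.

17.65000, 17.65417

Field O=14, K=10: +14·20° lon, +10·10° lat → SW at lon 100°, lat 10°.
Square 3, 7: +3·2° lon, +7·1° lat → SW at lon 106°, lat 17°.
Subsquare t=19, p=15: +19·0.0833333° lon, +15·0.0416667° lat → SW at lon 107.583°, lat 17.625°.
Extended square 3, 6: +3·0.00833333° lon, +6·0.00416667° lat → SW at lon 107.608°, lat 17.65°.
Cell spans 0.00833333° lon × 0.00416667° lat.
south 17.65000, north 17.65417.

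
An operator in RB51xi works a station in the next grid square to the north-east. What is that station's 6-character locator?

RB61aj

Longitude subsquare x = 23; +1 → 24, wraps to 0 = a, carry into square.
Longitude square 5; +1 → 6.
Latitude subsquare i = 8; +1 → 9 = j.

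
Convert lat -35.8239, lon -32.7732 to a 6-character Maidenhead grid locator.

Add 180° to longitude and 90° to latitude: 147.2268, 54.1761.
Field: 147.2268/20 → 7 → H, 54.1761/10 → 5 → F; chars HF.
Square: 7.2268/2 → 3, 4.1761/1 → 4; chars 34.
Subsquare: 1.2268/0.0833333 → 14 → o, 0.1761/0.0416667 → 4 → e; chars oe.

HF34oe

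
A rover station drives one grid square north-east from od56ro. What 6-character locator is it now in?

Longitude subsquare r = 17; +1 → 18 = s.
Latitude subsquare o = 14; +1 → 15 = p.

OD56sp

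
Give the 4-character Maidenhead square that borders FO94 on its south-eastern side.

GO03

Longitude square 9; +1 → 10, wraps to 0, carry into field.
Longitude field F = 5; +1 → 6 = G.
Latitude square 4; −1 → 3.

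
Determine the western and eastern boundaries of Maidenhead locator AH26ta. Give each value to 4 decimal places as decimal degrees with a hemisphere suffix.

174.4167° W, 174.3333° W

Field A=0, H=7: +0·20° lon, +7·10° lat → SW at lon -180°, lat -20°.
Square 2, 6: +2·2° lon, +6·1° lat → SW at lon -176°, lat -14°.
Subsquare t=19, a=0: +19·0.0833333° lon, +0·0.0416667° lat → SW at lon -174.417°, lat -14°.
Cell spans 0.0833333° lon × 0.0416667° lat.
west 174.4167° W, east 174.3333° W.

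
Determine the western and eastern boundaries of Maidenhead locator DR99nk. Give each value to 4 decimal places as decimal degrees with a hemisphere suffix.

Field D=3, R=17: +3·20° lon, +17·10° lat → SW at lon -120°, lat 80°.
Square 9, 9: +9·2° lon, +9·1° lat → SW at lon -102°, lat 89°.
Subsquare n=13, k=10: +13·0.0833333° lon, +10·0.0416667° lat → SW at lon -100.917°, lat 89.4167°.
Cell spans 0.0833333° lon × 0.0416667° lat.
west 100.9167° W, east 100.8333° W.

100.9167° W, 100.8333° W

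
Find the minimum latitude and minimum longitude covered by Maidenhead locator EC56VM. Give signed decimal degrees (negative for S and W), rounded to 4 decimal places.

-63.5000, -88.2500

Field E=4, C=2: +4·20° lon, +2·10° lat → SW at lon -100°, lat -70°.
Square 5, 6: +5·2° lon, +6·1° lat → SW at lon -90°, lat -64°.
Subsquare v=21, m=12: +21·0.0833333° lon, +12·0.0416667° lat → SW at lon -88.25°, lat -63.5°.
latitude -63.5000, longitude -88.2500.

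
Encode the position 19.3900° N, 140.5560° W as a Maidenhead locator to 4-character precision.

BK99

Add 180° to longitude and 90° to latitude: 39.44, 109.39.
Field (20°×10°, letters A–R): 39.44/20 → 1 → B, 109.39/10 → 10 → K; chars BK.
Square (2°×1°, digits 0–9): 19.44/2 → 9, 9.39/1 → 9; chars 99.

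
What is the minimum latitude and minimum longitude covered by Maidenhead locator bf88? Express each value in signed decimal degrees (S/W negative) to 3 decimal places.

-32.000, -144.000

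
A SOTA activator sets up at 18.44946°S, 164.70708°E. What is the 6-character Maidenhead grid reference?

RH21in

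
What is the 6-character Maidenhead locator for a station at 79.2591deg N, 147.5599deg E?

Offset from 180°W / 90°S: lon 327.5599°, lat 169.2591°.
Field: lon ⌊327.5599/20⌋ = 16 → Q; lat ⌊169.2591/10⌋ = 16 → Q.
Square: lon ⌊7.5599/2⌋ = 3; lat ⌊9.2591/1⌋ = 9.
Subsquare: lon ⌊1.5599/0.0833333⌋ = 18 → s; lat ⌊0.2591/0.0416667⌋ = 6 → g.

QQ39sg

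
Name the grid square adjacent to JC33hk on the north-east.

JC33il

Longitude subsquare h = 7; +1 → 8 = i.
Latitude subsquare k = 10; +1 → 11 = l.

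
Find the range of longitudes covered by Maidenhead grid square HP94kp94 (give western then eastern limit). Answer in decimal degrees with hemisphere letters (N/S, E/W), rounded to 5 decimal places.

21.09167° W, 21.08333° W

Field H=7, P=15: +7·20° lon, +15·10° lat → SW at lon -40°, lat 60°.
Square 9, 4: +9·2° lon, +4·1° lat → SW at lon -22°, lat 64°.
Subsquare k=10, p=15: +10·0.0833333° lon, +15·0.0416667° lat → SW at lon -21.1667°, lat 64.625°.
Extended square 9, 4: +9·0.00833333° lon, +4·0.00416667° lat → SW at lon -21.0917°, lat 64.6417°.
Cell spans 0.00833333° lon × 0.00416667° lat.
west 21.09167° W, east 21.08333° W.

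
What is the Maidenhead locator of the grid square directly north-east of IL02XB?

IL12ac

Longitude subsquare x = 23; +1 → 24, wraps to 0 = a, carry into square.
Longitude square 0; +1 → 1.
Latitude subsquare b = 1; +1 → 2 = c.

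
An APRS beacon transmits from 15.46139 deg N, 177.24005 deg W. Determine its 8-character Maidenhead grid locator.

AK15jl10

Add 180° to longitude and 90° to latitude: 2.75995, 105.46139.
Field (20°×10°, letters A–R): 2.75995/20 → 0 → A, 105.46139/10 → 10 → K; chars AK.
Square (2°×1°, digits 0–9): 2.75995/2 → 1, 5.46139/1 → 5; chars 15.
Subsquare (5′×2.5′, letters a–x): 0.75995/0.0833333 → 9 → j, 0.46139/0.0416667 → 11 → l; chars jl.
Extended square (30″×15″, digits 0–9): 0.00995/0.00833333 → 1, 0.00306/0.00416667 → 0; chars 10.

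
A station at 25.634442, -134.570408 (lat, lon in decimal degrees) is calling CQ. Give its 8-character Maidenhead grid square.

CL25rp12

Shift to the Maidenhead origin (180°W, 90°S): lon 45.42959, lat 115.63444.
Field: 45.42959/20 → 2 → C, 115.63444/10 → 11 → L; chars CL.
Square: 5.42959/2 → 2, 5.63444/1 → 5; chars 25.
Subsquare: 1.42959/0.0833333 → 17 → r, 0.63444/0.0416667 → 15 → p; chars rp.
Extended square: 0.01293/0.00833333 → 1, 0.00944/0.00416667 → 2; chars 12.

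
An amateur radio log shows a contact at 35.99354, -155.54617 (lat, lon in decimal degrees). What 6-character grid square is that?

BM25fx

Offset from 180°W / 90°S: lon 24.4538°, lat 125.9935°.
Field: lon ⌊24.4538/20⌋ = 1 → B; lat ⌊125.9935/10⌋ = 12 → M.
Square: lon ⌊4.4538/2⌋ = 2; lat ⌊5.9935/1⌋ = 5.
Subsquare: lon ⌊0.4538/0.0833333⌋ = 5 → f; lat ⌊0.9935/0.0416667⌋ = 23 → x.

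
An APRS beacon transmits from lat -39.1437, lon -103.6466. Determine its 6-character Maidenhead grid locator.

DF80eu

Add 180° to longitude and 90° to latitude: 76.3534, 50.8563.
Field (20°×10°, letters A–R): 76.3534/20 → 3 → D, 50.8563/10 → 5 → F; chars DF.
Square (2°×1°, digits 0–9): 16.3534/2 → 8, 0.8563/1 → 0; chars 80.
Subsquare (5′×2.5′, letters a–x): 0.3534/0.0833333 → 4 → e, 0.8563/0.0416667 → 20 → u; chars eu.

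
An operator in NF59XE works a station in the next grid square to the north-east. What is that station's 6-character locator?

NF69af

Longitude subsquare x = 23; +1 → 24, wraps to 0 = a, carry into square.
Longitude square 5; +1 → 6.
Latitude subsquare e = 4; +1 → 5 = f.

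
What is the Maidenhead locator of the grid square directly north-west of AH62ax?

Longitude subsquare a = 0; −1 → -1, wraps to 23 = x, carry into square.
Longitude square 6; −1 → 5.
Latitude subsquare x = 23; +1 → 24, wraps to 0 = a, carry into square.
Latitude square 2; +1 → 3.

AH53xa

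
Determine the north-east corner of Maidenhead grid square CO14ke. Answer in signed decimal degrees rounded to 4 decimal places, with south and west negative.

Field C=2, O=14: +2·20° lon, +14·10° lat → SW at lon -140°, lat 50°.
Square 1, 4: +1·2° lon, +4·1° lat → SW at lon -138°, lat 54°.
Subsquare k=10, e=4: +10·0.0833333° lon, +4·0.0416667° lat → SW at lon -137.167°, lat 54.1667°.
Cell spans 0.0833333° lon × 0.0416667° lat. NE corner is SW corner plus one full cell.
latitude 54.2083, longitude -137.0833.

54.2083, -137.0833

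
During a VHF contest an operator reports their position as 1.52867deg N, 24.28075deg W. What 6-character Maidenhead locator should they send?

HJ71um

Offset from 180°W / 90°S: lon 155.7192°, lat 91.5287°.
Field: 155.7192/20 → 7 → H, 91.5287/10 → 9 → J; chars HJ.
Square: 15.7192/2 → 7, 1.5287/1 → 1; chars 71.
Subsquare: 1.7192/0.0833333 → 20 → u, 0.5287/0.0416667 → 12 → m; chars um.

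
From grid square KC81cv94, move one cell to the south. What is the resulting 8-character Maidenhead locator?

KC81cv93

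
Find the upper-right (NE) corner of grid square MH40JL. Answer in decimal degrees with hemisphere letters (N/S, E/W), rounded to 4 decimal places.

Field M=12, H=7: +12·20° lon, +7·10° lat → SW at lon 60°, lat -20°.
Square 4, 0: +4·2° lon, +0·1° lat → SW at lon 68°, lat -20°.
Subsquare j=9, l=11: +9·0.0833333° lon, +11·0.0416667° lat → SW at lon 68.75°, lat -19.5417°.
Cell spans 0.0833333° lon × 0.0416667° lat. NE corner is SW corner plus one full cell.
latitude 19.5000° S, longitude 68.8333° E.

19.5000° S, 68.8333° E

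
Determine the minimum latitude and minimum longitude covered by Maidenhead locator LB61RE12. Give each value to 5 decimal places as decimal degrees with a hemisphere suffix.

78.82500° S, 53.42500° E

Field L=11, B=1: +11·20° lon, +1·10° lat → SW at lon 40°, lat -80°.
Square 6, 1: +6·2° lon, +1·1° lat → SW at lon 52°, lat -79°.
Subsquare r=17, e=4: +17·0.0833333° lon, +4·0.0416667° lat → SW at lon 53.4167°, lat -78.8333°.
Extended square 1, 2: +1·0.00833333° lon, +2·0.00416667° lat → SW at lon 53.425°, lat -78.825°.
latitude 78.82500° S, longitude 53.42500° E.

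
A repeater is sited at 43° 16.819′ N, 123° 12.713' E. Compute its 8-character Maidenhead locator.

PN13og57

Shift to the Maidenhead origin (180°W, 90°S): lon 303.21188, lat 133.28032.
Field: 303.21188/20 → 15 → P, 133.28032/10 → 13 → N; chars PN.
Square: 3.21188/2 → 1, 3.28032/1 → 3; chars 13.
Subsquare: 1.21188/0.0833333 → 14 → o, 0.28032/0.0416667 → 6 → g; chars og.
Extended square: 0.04522/0.00833333 → 5, 0.03032/0.00416667 → 7; chars 57.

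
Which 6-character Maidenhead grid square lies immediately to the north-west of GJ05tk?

GJ05sl

Longitude subsquare t = 19; −1 → 18 = s.
Latitude subsquare k = 10; +1 → 11 = l.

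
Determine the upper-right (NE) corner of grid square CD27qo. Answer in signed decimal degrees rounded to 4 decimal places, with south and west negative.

-52.3750, -134.5833

Field C=2, D=3: +2·20° lon, +3·10° lat → SW at lon -140°, lat -60°.
Square 2, 7: +2·2° lon, +7·1° lat → SW at lon -136°, lat -53°.
Subsquare q=16, o=14: +16·0.0833333° lon, +14·0.0416667° lat → SW at lon -134.667°, lat -52.4167°.
Cell spans 0.0833333° lon × 0.0416667° lat. NE corner is SW corner plus one full cell.
latitude -52.3750, longitude -134.5833.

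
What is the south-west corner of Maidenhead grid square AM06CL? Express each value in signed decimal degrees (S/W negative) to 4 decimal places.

36.4583, -179.8333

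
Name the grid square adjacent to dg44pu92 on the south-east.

DG44qu01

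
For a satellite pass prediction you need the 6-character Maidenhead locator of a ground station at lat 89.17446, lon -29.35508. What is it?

HR59he

Offset from 180°W / 90°S: lon 150.6449°, lat 179.1745°.
Field: 150.6449/20 → 7 → H, 179.1745/10 → 17 → R; chars HR.
Square: 10.6449/2 → 5, 9.1745/1 → 9; chars 59.
Subsquare: 0.6449/0.0833333 → 7 → h, 0.1745/0.0416667 → 4 → e; chars he.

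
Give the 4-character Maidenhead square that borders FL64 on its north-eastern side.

Longitude square 6; +1 → 7.
Latitude square 4; +1 → 5.

FL75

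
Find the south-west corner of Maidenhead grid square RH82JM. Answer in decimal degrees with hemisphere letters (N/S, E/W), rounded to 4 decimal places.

17.5000° S, 176.7500° E

Field R=17, H=7: +17·20° lon, +7·10° lat → SW at lon 160°, lat -20°.
Square 8, 2: +8·2° lon, +2·1° lat → SW at lon 176°, lat -18°.
Subsquare j=9, m=12: +9·0.0833333° lon, +12·0.0416667° lat → SW at lon 176.75°, lat -17.5°.
latitude 17.5000° S, longitude 176.7500° E.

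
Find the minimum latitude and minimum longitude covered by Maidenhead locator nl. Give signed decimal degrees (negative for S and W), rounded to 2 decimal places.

20.00, 80.00

Field N=13, L=11: +13·20° lon, +11·10° lat → SW at lon 80°, lat 20°.
latitude 20.00, longitude 80.00.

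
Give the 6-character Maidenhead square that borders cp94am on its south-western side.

Longitude subsquare a = 0; −1 → -1, wraps to 23 = x, carry into square.
Longitude square 9; −1 → 8.
Latitude subsquare m = 12; −1 → 11 = l.

CP84xl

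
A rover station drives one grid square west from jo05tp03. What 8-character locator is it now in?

Longitude extended square 0; −1 → -1, wraps to 9, carry into subsquare.
Longitude subsquare t = 19; −1 → 18 = s.
The latitude characters are unchanged.

JO05sp93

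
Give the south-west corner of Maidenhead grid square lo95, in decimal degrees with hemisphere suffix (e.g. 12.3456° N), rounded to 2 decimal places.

55.00° N, 58.00° E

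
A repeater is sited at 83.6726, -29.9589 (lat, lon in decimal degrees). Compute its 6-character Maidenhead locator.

HR53aq

Offset from 180°W / 90°S: lon 150.0411°, lat 173.6726°.
Field: 150.0411/20 → 7 → H, 173.6726/10 → 17 → R; chars HR.
Square: 10.0411/2 → 5, 3.6726/1 → 3; chars 53.
Subsquare: 0.0411/0.0833333 → 0 → a, 0.6726/0.0416667 → 16 → q; chars aq.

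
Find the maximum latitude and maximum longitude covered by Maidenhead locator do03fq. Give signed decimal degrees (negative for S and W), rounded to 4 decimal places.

Field D=3, O=14: +3·20° lon, +14·10° lat → SW at lon -120°, lat 50°.
Square 0, 3: +0·2° lon, +3·1° lat → SW at lon -120°, lat 53°.
Subsquare f=5, q=16: +5·0.0833333° lon, +16·0.0416667° lat → SW at lon -119.583°, lat 53.6667°.
Cell spans 0.0833333° lon × 0.0416667° lat. NE corner is SW corner plus one full cell.
latitude 53.7083, longitude -119.5000.

53.7083, -119.5000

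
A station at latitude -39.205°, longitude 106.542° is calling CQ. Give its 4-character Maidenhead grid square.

Offset from 180°W / 90°S: lon 286.54°, lat 50.80°.
Field: 286.54/20 → 14 → O, 50.80/10 → 5 → F; chars OF.
Square: 6.54/2 → 3, 0.80/1 → 0; chars 30.

OF30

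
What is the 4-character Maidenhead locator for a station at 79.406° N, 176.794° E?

RQ89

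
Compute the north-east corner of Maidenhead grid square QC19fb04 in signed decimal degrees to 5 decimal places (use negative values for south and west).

-60.93750, 142.42500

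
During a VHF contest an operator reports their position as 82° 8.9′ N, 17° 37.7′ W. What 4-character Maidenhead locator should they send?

IR12

Offset from 180°W / 90°S: lon 162.37°, lat 172.15°.
Field (20°×10°, letters A–R): lon ⌊162.37/20⌋ = 8 → I; lat ⌊172.15/10⌋ = 17 → R.
Square (2°×1°, digits 0–9): lon ⌊2.37/2⌋ = 1; lat ⌊2.15/1⌋ = 2.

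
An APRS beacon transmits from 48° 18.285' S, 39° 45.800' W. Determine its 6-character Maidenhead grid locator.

Add 180° to longitude and 90° to latitude: 140.2367, 41.6953.
Field: 140.2367/20 → 7 → H, 41.6953/10 → 4 → E; chars HE.
Square: 0.2367/2 → 0, 1.6953/1 → 1; chars 01.
Subsquare: 0.2367/0.0833333 → 2 → c, 0.6953/0.0416667 → 16 → q; chars cq.

HE01cq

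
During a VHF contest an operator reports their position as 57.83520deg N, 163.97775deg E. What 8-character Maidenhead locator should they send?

RO17xu70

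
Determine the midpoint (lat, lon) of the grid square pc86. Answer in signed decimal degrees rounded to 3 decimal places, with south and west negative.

Field P=15, C=2: +15·20° lon, +2·10° lat → SW at lon 120°, lat -70°.
Square 8, 6: +8·2° lon, +6·1° lat → SW at lon 136°, lat -64°.
Cell spans 2° lon × 1° lat. Centre is SW corner plus half of each.
latitude -63.500, longitude 137.000.

-63.500, 137.000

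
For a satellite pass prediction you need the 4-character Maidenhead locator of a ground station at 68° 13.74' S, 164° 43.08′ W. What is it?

Offset from 180°W / 90°S: lon 15.28°, lat 21.77°.
Field: lon ⌊15.28/20⌋ = 0 → A; lat ⌊21.77/10⌋ = 2 → C.
Square: lon ⌊15.28/2⌋ = 7; lat ⌊1.77/1⌋ = 1.

AC71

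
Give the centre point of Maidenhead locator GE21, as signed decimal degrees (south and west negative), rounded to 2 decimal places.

-48.50, -55.00

Field G=6, E=4: +6·20° lon, +4·10° lat → SW at lon -60°, lat -50°.
Square 2, 1: +2·2° lon, +1·1° lat → SW at lon -56°, lat -49°.
Cell spans 2° lon × 1° lat. Centre is SW corner plus half of each.
latitude -48.50, longitude -55.00.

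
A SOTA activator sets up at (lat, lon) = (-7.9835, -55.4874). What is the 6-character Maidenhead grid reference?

GI22ga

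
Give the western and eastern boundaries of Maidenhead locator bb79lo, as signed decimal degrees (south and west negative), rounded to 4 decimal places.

-145.0833, -145.0000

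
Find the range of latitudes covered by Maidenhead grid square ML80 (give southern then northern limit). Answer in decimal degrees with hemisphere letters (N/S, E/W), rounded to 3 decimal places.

20.000° N, 21.000° N

Field M=12, L=11: +12·20° lon, +11·10° lat → SW at lon 60°, lat 20°.
Square 8, 0: +8·2° lon, +0·1° lat → SW at lon 76°, lat 20°.
Cell spans 2° lon × 1° lat.
south 20.000° N, north 21.000° N.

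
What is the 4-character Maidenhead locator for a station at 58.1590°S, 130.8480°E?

Shift to the Maidenhead origin (180°W, 90°S): lon 310.85, lat 31.84.
Field (20°×10°, letters A–R): 310.85/20 → 15 → P, 31.84/10 → 3 → D; chars PD.
Square (2°×1°, digits 0–9): 10.85/2 → 5, 1.84/1 → 1; chars 51.

PD51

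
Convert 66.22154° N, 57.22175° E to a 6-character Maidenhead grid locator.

LP86of

Add 180° to longitude and 90° to latitude: 237.2217, 156.2215.
Field: 237.2217/20 → 11 → L, 156.2215/10 → 15 → P; chars LP.
Square: 17.2217/2 → 8, 6.2215/1 → 6; chars 86.
Subsquare: 1.2217/0.0833333 → 14 → o, 0.2215/0.0416667 → 5 → f; chars of.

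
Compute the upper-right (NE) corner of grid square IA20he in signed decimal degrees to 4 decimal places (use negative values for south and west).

-89.7917, -15.3333

Field I=8, A=0: +8·20° lon, +0·10° lat → SW at lon -20°, lat -90°.
Square 2, 0: +2·2° lon, +0·1° lat → SW at lon -16°, lat -90°.
Subsquare h=7, e=4: +7·0.0833333° lon, +4·0.0416667° lat → SW at lon -15.4167°, lat -89.8333°.
Cell spans 0.0833333° lon × 0.0416667° lat. NE corner is SW corner plus one full cell.
latitude -89.7917, longitude -15.3333.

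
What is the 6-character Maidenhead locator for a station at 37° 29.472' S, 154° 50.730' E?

QF72km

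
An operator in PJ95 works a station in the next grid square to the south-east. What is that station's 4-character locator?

QJ04

Longitude square 9; +1 → 10, wraps to 0, carry into field.
Longitude field P = 15; +1 → 16 = Q.
Latitude square 5; −1 → 4.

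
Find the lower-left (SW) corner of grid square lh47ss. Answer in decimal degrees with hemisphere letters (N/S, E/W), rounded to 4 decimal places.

Field L=11, H=7: +11·20° lon, +7·10° lat → SW at lon 40°, lat -20°.
Square 4, 7: +4·2° lon, +7·1° lat → SW at lon 48°, lat -13°.
Subsquare s=18, s=18: +18·0.0833333° lon, +18·0.0416667° lat → SW at lon 49.5°, lat -12.25°.
latitude 12.2500° S, longitude 49.5000° E.

12.2500° S, 49.5000° E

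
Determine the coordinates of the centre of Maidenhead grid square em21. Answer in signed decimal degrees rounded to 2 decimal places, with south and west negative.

Field E=4, M=12: +4·20° lon, +12·10° lat → SW at lon -100°, lat 30°.
Square 2, 1: +2·2° lon, +1·1° lat → SW at lon -96°, lat 31°.
Cell spans 2° lon × 1° lat. Centre is SW corner plus half of each.
latitude 31.50, longitude -95.00.

31.50, -95.00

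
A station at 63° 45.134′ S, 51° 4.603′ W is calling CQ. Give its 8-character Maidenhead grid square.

GC46lf09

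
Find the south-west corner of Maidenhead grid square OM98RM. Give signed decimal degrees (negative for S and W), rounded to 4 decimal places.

Field O=14, M=12: +14·20° lon, +12·10° lat → SW at lon 100°, lat 30°.
Square 9, 8: +9·2° lon, +8·1° lat → SW at lon 118°, lat 38°.
Subsquare r=17, m=12: +17·0.0833333° lon, +12·0.0416667° lat → SW at lon 119.417°, lat 38.5°.
latitude 38.5000, longitude 119.4167.

38.5000, 119.4167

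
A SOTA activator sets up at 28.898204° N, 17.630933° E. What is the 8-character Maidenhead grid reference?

Offset from 180°W / 90°S: lon 197.63093°, lat 118.89820°.
Field: lon ⌊197.63093/20⌋ = 9 → J; lat ⌊118.89820/10⌋ = 11 → L.
Square: lon ⌊17.63093/2⌋ = 8; lat ⌊8.89820/1⌋ = 8.
Subsquare: lon ⌊1.63093/0.0833333⌋ = 19 → t; lat ⌊0.89820/0.0416667⌋ = 21 → v.
Extended square: lon ⌊0.04760/0.00833333⌋ = 5; lat ⌊0.02320/0.00416667⌋ = 5.

JL88tv55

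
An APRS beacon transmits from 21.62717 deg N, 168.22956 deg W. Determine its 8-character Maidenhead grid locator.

AL51vp20

Shift to the Maidenhead origin (180°W, 90°S): lon 11.77044, lat 111.62717.
Field: lon ⌊11.77044/20⌋ = 0 → A; lat ⌊111.62717/10⌋ = 11 → L.
Square: lon ⌊11.77044/2⌋ = 5; lat ⌊1.62717/1⌋ = 1.
Subsquare: lon ⌊1.77044/0.0833333⌋ = 21 → v; lat ⌊0.62717/0.0416667⌋ = 15 → p.
Extended square: lon ⌊0.02044/0.00833333⌋ = 2; lat ⌊0.00217/0.00416667⌋ = 0.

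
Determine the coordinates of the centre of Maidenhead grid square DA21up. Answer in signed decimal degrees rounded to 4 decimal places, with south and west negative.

-88.3542, -114.2917

Field D=3, A=0: +3·20° lon, +0·10° lat → SW at lon -120°, lat -90°.
Square 2, 1: +2·2° lon, +1·1° lat → SW at lon -116°, lat -89°.
Subsquare u=20, p=15: +20·0.0833333° lon, +15·0.0416667° lat → SW at lon -114.333°, lat -88.375°.
Cell spans 0.0833333° lon × 0.0416667° lat. Centre is SW corner plus half of each.
latitude -88.3542, longitude -114.2917.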